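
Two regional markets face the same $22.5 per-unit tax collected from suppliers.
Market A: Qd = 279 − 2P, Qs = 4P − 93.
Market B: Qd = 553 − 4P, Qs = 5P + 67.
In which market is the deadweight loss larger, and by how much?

Market B, by $225.

Market A: pre-tax P* = $62, Q* = 155; post-tax Q = 125; deadweight loss = $337.5.
Market B: pre-tax P* = $54, Q* = 337; post-tax Q = 287; deadweight loss = $562.5.
Difference: $337.5 vs $562.5 → market B is larger by $225.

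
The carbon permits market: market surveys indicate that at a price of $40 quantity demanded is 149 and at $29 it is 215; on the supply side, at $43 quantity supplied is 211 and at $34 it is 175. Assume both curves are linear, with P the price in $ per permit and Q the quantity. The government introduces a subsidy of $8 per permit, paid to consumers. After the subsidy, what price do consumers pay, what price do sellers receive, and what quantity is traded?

Consumers pay $31.8; sellers receive $39.8; quantity = 198.2.

Demand slope: (215 − 149)/(29 − 40) = -6, so Qd = 389 − 6P.
Supply slope: (175 − 211)/(34 − 43) = 4, so Qs = 4P + 39.
Without the subsidy, 389 − 6P = 4P + 39 gives 10P = 350, so P* = $35 and Q* = 179.
With a per-unit subsidy paid to consumers, each effectively pays P − 8, so demand becomes Qd = 389 − 6(P − 8).
New equilibrium: consumers pay $31.8, sellers receive $39.8, Q = 198.2. (Wedge: Pb − Ps = −8.)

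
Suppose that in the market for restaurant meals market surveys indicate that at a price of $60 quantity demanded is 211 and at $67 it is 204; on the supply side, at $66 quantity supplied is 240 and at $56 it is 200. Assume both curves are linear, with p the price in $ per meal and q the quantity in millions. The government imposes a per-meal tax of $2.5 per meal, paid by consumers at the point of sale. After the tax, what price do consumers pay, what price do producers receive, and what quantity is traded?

Consumers pay $61; producers receive $58.5; quantity = 210.

Demand slope: (204 − 211)/(67 − 60) = -1, so qd = 271 − p.
Supply slope: (200 − 240)/(56 − 66) = 4, so qs = 4p − 24.
Before the tax: set 271 − p = 4p − 24 → p* = $59, q* = 212.
With the tax collected from consumers, demand (in seller-price terms) shifts: qd = 271 − (p + 2.5).
Solving gives q = 210 with consumers paying $61 and producers receiving $58.5 (the $2.5 wedge).
The less price-elastic side of the market bears the larger share of a per-unit tax.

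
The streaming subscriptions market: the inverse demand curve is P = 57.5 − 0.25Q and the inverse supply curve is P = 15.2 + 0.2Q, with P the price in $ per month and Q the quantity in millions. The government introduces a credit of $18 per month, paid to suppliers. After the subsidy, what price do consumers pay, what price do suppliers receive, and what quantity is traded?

Rewrite in direct form: Qd = 230 − 4P and Qs = 5P − 76.
Without the subsidy, 230 − 4P = 5P − 76 gives 9P = 306, so P* = $34 and Q* = 94.
With a per-unit subsidy paid to suppliers, each receives P + 18 per unit sold, so supply becomes Qs = 5(P + 18) − 76.
Solving gives Q = 134 with consumers paying $24 and suppliers receiving $42 (the $18 wedge).

Consumers pay $24; suppliers receive $42; quantity = 134.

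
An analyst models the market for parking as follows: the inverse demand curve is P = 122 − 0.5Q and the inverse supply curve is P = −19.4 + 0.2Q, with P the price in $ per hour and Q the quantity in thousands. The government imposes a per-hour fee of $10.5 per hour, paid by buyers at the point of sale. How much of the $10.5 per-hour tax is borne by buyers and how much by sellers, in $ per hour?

Buyers bear $7.5 per hour; sellers bear $3 per hour.

Rewrite in direct form: Qd = 244 − 2P and Qs = 5P + 97.
Without the tax, 244 − 2P = 5P + 97 gives 7P = 147, so P* = $21 and Q* = 202.
With the tax collected from buyers, demand (in seller-price terms) shifts: Qd = 244 − 2(P + 10.5).
New equilibrium: buyers pay $28.5, sellers receive $18, Q = 187. (Wedge: Pb − Ps = 10.5.)
Burden on buyers: $7.5; on sellers: $3. (They sum to $10.5.)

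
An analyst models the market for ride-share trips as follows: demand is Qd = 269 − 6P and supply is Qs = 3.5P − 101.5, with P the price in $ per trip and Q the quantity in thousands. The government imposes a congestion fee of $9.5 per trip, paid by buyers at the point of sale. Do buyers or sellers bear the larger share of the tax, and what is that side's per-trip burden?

Sellers bear the larger share: $6 per trip.

Without the tax, 269 − 6P = 3.5P − 101.5 gives 9.5P = 370.5, so P* = $39 and Q* = 35.
With the tax collected from buyers, demand (in seller-price terms) shifts: Qd = 269 − 6(P + 9.5).
Solving gives Q = 14 with buyers paying $42.5 and sellers receiving $33 (the $9.5 wedge).
Per-trip burden: buyers $3.5, sellers $6.
Sellers take the larger share because supply is less price-elastic here (demand slope 6 vs supply slope 3.5).
The less price-elastic side of the market bears the larger share of a per-unit tax.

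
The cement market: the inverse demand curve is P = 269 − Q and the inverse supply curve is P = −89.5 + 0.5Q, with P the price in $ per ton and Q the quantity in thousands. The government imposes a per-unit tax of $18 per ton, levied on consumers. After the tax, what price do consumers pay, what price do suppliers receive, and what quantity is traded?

Consumers pay $42; suppliers receive $24; quantity = 227.

Inverting to Q(P) form: Qd = 269 − P; Qs = 2P + 179.
Before the tax: set 269 − P = 2P + 179 → P* = $30, Q* = 239.
With the tax collected from consumers, demand (in seller-price terms) shifts: Qd = 269 − (P + 18).
New equilibrium: consumers pay $42, suppliers receive $24, Q = 227. (Wedge: Pb − Ps = 18.)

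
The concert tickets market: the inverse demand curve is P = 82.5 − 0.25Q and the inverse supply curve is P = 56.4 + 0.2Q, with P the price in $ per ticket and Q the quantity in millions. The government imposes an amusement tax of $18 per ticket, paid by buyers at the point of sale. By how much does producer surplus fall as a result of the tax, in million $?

Rewrite in direct form: Qd = 330 − 4P and Qs = 5P − 282.
Without the tax, 330 − 4P = 5P − 282 gives 9P = 612, so P* = $68 and Q* = 58.
With the tax collected from buyers, demand (in seller-price terms) shifts: Qd = 330 − 4(P + 18).
New equilibrium: buyers pay $78, sellers receive $60, Q = 18. (Wedge: Pb − Ps = 18.)
ΔPS is the trapezoid between Q = 18 and Q = 58 of height $8: ½ · (58 + 18) · 8 = $304.

Producer surplus falls by $304 million.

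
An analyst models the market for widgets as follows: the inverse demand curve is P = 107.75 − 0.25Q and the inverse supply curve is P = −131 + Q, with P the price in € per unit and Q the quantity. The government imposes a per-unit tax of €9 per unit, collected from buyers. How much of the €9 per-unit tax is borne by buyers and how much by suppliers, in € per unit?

Buyers bear €1.8 per unit; suppliers bear €7.2 per unit.

Inverting to Q(P) form: Qd = 431 − 4P; Qs = P + 131.
Without the tax, 431 − 4P = P + 131 gives 5P = 300, so P* = €60 and Q* = 191.
With the tax collected from buyers, demand (in seller-price terms) shifts: Qd = 431 − 4(P + 9).
New equilibrium: buyers pay €61.8, suppliers receive €52.8, Q = 183.8. (Wedge: Pb − Ps = 9.)
Burden on buyers: €1.8; on suppliers: €7.2. (They sum to €9.)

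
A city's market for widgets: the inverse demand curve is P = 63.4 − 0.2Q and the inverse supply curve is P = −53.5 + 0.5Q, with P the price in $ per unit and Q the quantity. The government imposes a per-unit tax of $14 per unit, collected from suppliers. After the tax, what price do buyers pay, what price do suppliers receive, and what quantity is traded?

Buyers pay $34; suppliers receive $20; quantity = 147.

Inverting to Q(P) form: Qd = 317 − 5P; Qs = 2P + 107.
Without the tax, 317 − 5P = 2P + 107 gives 7P = 210, so P* = $30 and Q* = 167.
With the tax collected from suppliers, supply shifts: Qs = 2(P − 14) + 107.
Solving gives Q = 147 with buyers paying $34 and suppliers receiving $20 (the $14 wedge).
The less price-elastic side of the market bears the larger share of a per-unit tax.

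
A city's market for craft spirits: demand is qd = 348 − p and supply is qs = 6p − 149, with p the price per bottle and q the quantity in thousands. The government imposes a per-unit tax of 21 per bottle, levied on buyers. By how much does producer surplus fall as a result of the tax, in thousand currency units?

Before the tax: set 348 − p = 6p − 149 → p* = 71, q* = 277.
With the tax collected from buyers, demand (in seller-price terms) shifts: qd = 348 − (p + 21).
Solving gives q = 259 with buyers paying 89 and suppliers receiving 68 (the 21 wedge).
ΔPS is the trapezoid between Q = 259 and Q = 277 of height 3: ½ · (277 + 259) · 3 = 804.

Producer surplus falls by 804 thousand.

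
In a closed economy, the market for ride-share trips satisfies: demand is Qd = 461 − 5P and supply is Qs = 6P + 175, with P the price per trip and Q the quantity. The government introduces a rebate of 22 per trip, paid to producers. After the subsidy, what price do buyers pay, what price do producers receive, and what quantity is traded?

Buyers pay 14; producers receive 36; quantity = 391.

Before the subsidy: set 461 − 5P = 6P + 175 → P* = 26, Q* = 331.
With a per-unit subsidy paid to producers, each receives P + 22 per unit sold, so supply becomes Qs = 6(P + 22) + 175.
New equilibrium: buyers pay 14, producers receive 36, Q = 391. (Wedge: Pb − Ps = −22.)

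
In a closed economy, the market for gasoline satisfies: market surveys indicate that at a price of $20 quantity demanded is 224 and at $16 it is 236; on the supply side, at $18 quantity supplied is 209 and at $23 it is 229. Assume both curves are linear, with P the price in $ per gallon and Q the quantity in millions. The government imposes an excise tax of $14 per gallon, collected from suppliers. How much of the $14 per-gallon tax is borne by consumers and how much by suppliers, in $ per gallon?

Consumers bear $8 per gallon; suppliers bear $6 per gallon.

Demand slope: (236 − 224)/(16 − 20) = -3, so Qd = 284 − 3P.
Supply slope: (229 − 209)/(23 − 18) = 4, so Qs = 4P + 137.
Before the tax: set 284 − 3P = 4P + 137 → P* = $21, Q* = 221.
With the tax collected from suppliers, supply shifts: Qs = 4(P − 14) + 137.
Solving gives Q = 197 with consumers paying $29 and suppliers receiving $15 (the $14 wedge).
Burden on consumers: $8; on suppliers: $6. (They sum to $14.)
The less price-elastic side of the market bears the larger share of a per-unit tax.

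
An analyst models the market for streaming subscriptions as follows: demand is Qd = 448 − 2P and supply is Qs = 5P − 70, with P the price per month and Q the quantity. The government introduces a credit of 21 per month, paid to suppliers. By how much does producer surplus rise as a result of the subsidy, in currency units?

Producer surplus rises by 1890.

Before the subsidy: set 448 − 2P = 5P − 70 → P* = 74, Q* = 300.
With a per-unit subsidy paid to suppliers, each receives P + 21 per unit sold, so supply becomes Qs = 5(P + 21) − 70.
Solving gives Q = 330 with buyers paying 59 and suppliers receiving 80 (the 21 wedge).
ΔPS is the trapezoid between Q = 330 and Q = 300 of height 6: ½ · (300 + 330) · 6 = 1890.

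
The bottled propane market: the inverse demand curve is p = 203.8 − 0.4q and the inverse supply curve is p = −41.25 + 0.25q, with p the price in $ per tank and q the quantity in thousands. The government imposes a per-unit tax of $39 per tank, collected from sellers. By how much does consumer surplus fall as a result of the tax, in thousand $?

Consumer surplus falls by $8328 thousand.

Inverting to q(p) form: qd = 509.5 − 2.5p; qs = 4p + 165.
Without the tax, 509.5 − 2.5p = 4p + 165 gives 6.5p = 344.5, so p* = $53 and q* = 377.
With the tax collected from sellers, supply shifts: qs = 4(p − 39) + 165.
Solving gives q = 317 with buyers paying $77 and sellers receiving $38 (the $39 wedge).
ΔCS is the trapezoid between Q = 317 and Q = 377 of height $24: ½ · (377 + 317) · 24 = $8328.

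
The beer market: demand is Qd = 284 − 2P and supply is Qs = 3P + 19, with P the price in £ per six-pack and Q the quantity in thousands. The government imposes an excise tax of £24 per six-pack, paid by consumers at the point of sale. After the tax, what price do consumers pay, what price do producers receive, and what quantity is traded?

Consumers pay £67.4; producers receive £43.4; quantity = 149.2.

Before the tax: set 284 − 2P = 3P + 19 → P* = £53, Q* = 178.
With the tax collected from consumers, demand (in seller-price terms) shifts: Qd = 284 − 2(P + 24).
Solving gives Q = 149.2 with consumers paying £67.4 and producers receiving £43.4 (the £24 wedge).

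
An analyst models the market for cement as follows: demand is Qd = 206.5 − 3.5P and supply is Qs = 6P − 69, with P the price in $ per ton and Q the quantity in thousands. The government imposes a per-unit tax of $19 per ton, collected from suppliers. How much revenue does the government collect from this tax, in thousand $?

Before the tax: set 206.5 − 3.5P = 6P − 69 → P* = $29, Q* = 105.
With the tax collected from suppliers, supply shifts: Qs = 6(P − 19) − 69.
Solving gives Q = 63 with consumers paying $41 and suppliers receiving $22 (the $19 wedge).
Revenue = t · Q = 19 · 63 = $1197.

Tax revenue = $1197 thousand.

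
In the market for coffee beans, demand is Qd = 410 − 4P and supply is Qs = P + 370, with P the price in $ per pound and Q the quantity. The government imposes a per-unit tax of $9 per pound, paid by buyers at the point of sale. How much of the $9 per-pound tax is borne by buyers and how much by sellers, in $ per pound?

Buyers bear $1.8 per pound; sellers bear $7.2 per pound.

Before the tax: set 410 − 4P = P + 370 → P* = $8, Q* = 378.
With the tax collected from buyers, demand (in seller-price terms) shifts: Qd = 410 − 4(P + 9).
Solving gives Q = 370.8 with buyers paying $9.8 and sellers receiving $0.8 (the $9 wedge).
Burden on buyers: $1.8; on sellers: $7.2. (They sum to $9.)
The less price-elastic side of the market bears the larger share of a per-unit tax.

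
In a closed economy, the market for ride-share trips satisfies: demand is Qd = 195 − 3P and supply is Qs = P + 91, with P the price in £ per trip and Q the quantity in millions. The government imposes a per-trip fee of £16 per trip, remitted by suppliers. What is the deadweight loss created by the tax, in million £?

Deadweight loss = £96 million.

Before the tax: set 195 − 3P = P + 91 → P* = £26, Q* = 117.
With the tax collected from suppliers, supply shifts: Qs = (P − 16) + 91.
Solving gives Q = 105 with buyers paying £30 and suppliers receiving £14 (the £16 wedge).
Quantity falls by |ΔQ| = |117 − 105| = 12.
DWL = ½ · t · |ΔQ| = ½ · 16 · 12 = £96.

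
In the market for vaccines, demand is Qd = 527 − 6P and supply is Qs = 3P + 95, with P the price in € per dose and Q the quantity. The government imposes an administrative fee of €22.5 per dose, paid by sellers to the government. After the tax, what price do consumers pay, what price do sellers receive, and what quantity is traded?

Before the tax: set 527 − 6P = 3P + 95 → P* = €48, Q* = 239.
With the tax collected from sellers, supply shifts: Qs = 3(P − 22.5) + 95.
Solving gives Q = 194 with consumers paying €55.5 and sellers receiving €33 (the €22.5 wedge).
The less price-elastic side of the market bears the larger share of a per-unit tax.

Consumers pay €55.5; sellers receive €33; quantity = 194.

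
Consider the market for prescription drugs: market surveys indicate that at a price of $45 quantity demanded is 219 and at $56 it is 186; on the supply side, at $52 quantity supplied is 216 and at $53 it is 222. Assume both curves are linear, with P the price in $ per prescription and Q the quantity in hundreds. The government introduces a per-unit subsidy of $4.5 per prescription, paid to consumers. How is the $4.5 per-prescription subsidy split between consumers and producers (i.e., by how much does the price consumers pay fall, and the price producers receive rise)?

Demand slope: (186 − 219)/(56 − 45) = -3, so Qd = 354 − 3P.
Supply slope: (222 − 216)/(53 − 52) = 6, so Qs = 6P − 96.
Before the subsidy: set 354 − 3P = 6P − 96 → P* = $50, Q* = 204.
With a per-unit subsidy paid to consumers, each effectively pays P − 4.5, so demand becomes Qd = 354 − 3(P − 4.5).
Solving gives Q = 213 with consumers paying $47 and producers receiving $51.5 (the $4.5 wedge).
Gain to consumers: $3; to producers: $1.5. (They sum to $4.5.)

Consumers gain $3 per prescription; producers gain $1.5 per prescription.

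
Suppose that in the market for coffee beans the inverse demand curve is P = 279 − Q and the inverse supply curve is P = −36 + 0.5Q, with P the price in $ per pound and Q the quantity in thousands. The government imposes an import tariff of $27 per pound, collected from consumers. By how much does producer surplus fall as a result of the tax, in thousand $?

Producer surplus falls by $1809 thousand.

Inverting to Q(P) form: Qd = 279 − P; Qs = 2P + 72.
Before the tax: set 279 − P = 2P + 72 → P* = $69, Q* = 210.
With the tax collected from consumers, demand (in seller-price terms) shifts: Qd = 279 − (P + 27).
Solving gives Q = 192 with consumers paying $87 and suppliers receiving $60 (the $27 wedge).
ΔPS is the trapezoid between Q = 192 and Q = 210 of height $9: ½ · (210 + 192) · 9 = $1809.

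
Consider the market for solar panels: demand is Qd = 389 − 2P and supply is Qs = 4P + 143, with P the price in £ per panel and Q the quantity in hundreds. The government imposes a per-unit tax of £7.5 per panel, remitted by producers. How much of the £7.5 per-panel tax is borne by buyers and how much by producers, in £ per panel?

Buyers bear £5 per panel; producers bear £2.5 per panel.

Without the tax, 389 − 2P = 4P + 143 gives 6P = 246, so P* = £41 and Q* = 307.
With the tax collected from producers, supply shifts: Qs = 4(P − 7.5) + 143.
New equilibrium: buyers pay £46, producers receive £38.5, Q = 297. (Wedge: Pb − Ps = 7.5.)
Burden on buyers: £5; on producers: £2.5. (They sum to £7.5.)
The less price-elastic side of the market bears the larger share of a per-unit tax.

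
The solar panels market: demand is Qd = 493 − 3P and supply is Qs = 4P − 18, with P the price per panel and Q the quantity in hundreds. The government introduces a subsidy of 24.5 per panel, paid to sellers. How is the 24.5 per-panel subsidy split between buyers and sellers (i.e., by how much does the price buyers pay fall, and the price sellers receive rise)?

Before the subsidy: set 493 − 3P = 4P − 18 → P* = 73, Q* = 274.
With a per-unit subsidy paid to sellers, each receives P + 24.5 per unit sold, so supply becomes Qs = 4(P + 24.5) − 18.
New equilibrium: buyers pay 59, sellers receive 83.5, Q = 316. (Wedge: Pb − Ps = −24.5.)
Gain to buyers: 14; to sellers: 10.5. (They sum to 24.5.)

Buyers gain 14 per panel; sellers gain 10.5 per panel.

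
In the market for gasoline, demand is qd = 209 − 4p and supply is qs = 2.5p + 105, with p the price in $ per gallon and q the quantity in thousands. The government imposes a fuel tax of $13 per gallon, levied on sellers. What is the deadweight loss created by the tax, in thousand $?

Before the tax: set 209 − 4p = 2.5p + 105 → p* = $16, q* = 145.
With the tax collected from sellers, supply shifts: qs = 2.5(p − 13) + 105.
Solving gives q = 125 with consumers paying $21 and sellers receiving $8 (the $13 wedge).
Quantity falls by |ΔQ| = |145 − 125| = 20.
DWL = ½ · t · |ΔQ| = ½ · 13 · 20 = $130.

Deadweight loss = $130 thousand.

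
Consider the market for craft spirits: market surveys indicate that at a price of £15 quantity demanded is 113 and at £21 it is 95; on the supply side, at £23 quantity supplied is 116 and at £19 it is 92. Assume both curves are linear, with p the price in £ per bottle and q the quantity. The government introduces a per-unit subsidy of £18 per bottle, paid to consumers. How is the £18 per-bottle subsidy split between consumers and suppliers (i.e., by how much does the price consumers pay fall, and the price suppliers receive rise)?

Consumers gain £12 per bottle; suppliers gain £6 per bottle.

Demand slope: (95 − 113)/(21 − 15) = -3, so qd = 158 − 3p.
Supply slope: (92 − 116)/(19 − 23) = 6, so qs = 6p − 22.
Without the subsidy, 158 − 3p = 6p − 22 gives 9p = 180, so p* = £20 and q* = 98.
With a per-unit subsidy paid to consumers, each effectively pays p − 18, so demand becomes qd = 158 − 3(p − 18).
Solving gives q = 134 with consumers paying £8 and suppliers receiving £26 (the £18 wedge).
Gain to consumers: £12; to suppliers: £6. (They sum to £18.)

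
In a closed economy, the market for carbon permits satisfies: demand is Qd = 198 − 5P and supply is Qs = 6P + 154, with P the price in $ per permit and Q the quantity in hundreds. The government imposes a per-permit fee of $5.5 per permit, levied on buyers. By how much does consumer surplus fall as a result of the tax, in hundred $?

Consumer surplus falls by $511.5 hundred.

Without the tax, 198 − 5P = 6P + 154 gives 11P = 44, so P* = $4 and Q* = 178.
With the tax collected from buyers, demand (in seller-price terms) shifts: Qd = 198 − 5(P + 5.5).
Solving gives Q = 163 with buyers paying $7 and producers receiving $1.5 (the $5.5 wedge).
ΔCS is the trapezoid between Q = 163 and Q = 178 of height $3: ½ · (178 + 163) · 3 = $511.5.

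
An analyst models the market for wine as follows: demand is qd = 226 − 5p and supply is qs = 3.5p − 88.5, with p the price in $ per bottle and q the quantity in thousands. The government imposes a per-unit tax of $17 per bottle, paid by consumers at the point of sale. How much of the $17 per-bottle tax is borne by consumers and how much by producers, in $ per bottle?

Consumers bear $7 per bottle; producers bear $10 per bottle.

Without the tax, 226 − 5p = 3.5p − 88.5 gives 8.5p = 314.5, so p* = $37 and q* = 41.
With the tax collected from consumers, demand (in seller-price terms) shifts: qd = 226 − 5(p + 17).
Solving gives q = 6 with consumers paying $44 and producers receiving $27 (the $17 wedge).
Burden on consumers: $7; on producers: $10. (They sum to $17.)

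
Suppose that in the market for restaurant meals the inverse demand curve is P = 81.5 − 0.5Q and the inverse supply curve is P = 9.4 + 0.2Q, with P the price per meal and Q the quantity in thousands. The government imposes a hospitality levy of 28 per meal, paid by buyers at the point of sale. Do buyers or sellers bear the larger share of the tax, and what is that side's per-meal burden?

Buyers bear the larger share: 20 per meal.

Inverting to Q(P) form: Qd = 163 − 2P; Qs = 5P − 47.
Without the tax, 163 − 2P = 5P − 47 gives 7P = 210, so P* = 30 and Q* = 103.
With the tax collected from buyers, demand (in seller-price terms) shifts: Qd = 163 − 2(P + 28).
New equilibrium: buyers pay 50, sellers receive 22, Q = 63. (Wedge: Pb − Ps = 28.)
Per-meal burden: buyers 20, sellers 8.
Buyers take the larger share because demand is less price-elastic here (demand slope 2 vs supply slope 5).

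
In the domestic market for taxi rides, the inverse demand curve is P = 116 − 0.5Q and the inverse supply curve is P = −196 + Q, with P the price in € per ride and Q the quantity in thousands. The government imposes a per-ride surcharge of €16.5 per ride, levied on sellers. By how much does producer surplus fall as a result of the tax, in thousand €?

Producer surplus falls by €2227.5 thousand.

Rewrite in direct form: Qd = 232 − 2P and Qs = P + 196.
Without the tax, 232 − 2P = P + 196 gives 3P = 36, so P* = €12 and Q* = 208.
With the tax collected from sellers, supply shifts: Qs = (P − 16.5) + 196.
Solving gives Q = 197 with buyers paying €17.5 and sellers receiving €1 (the €16.5 wedge).
ΔPS is the trapezoid between Q = 197 and Q = 208 of height €11: ½ · (208 + 197) · 11 = €2227.5.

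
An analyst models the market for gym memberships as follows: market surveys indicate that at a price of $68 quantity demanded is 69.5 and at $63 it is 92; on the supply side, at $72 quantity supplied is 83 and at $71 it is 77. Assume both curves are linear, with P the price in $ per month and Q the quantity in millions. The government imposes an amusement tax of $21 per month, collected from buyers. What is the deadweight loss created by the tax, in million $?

Deadweight loss = $567 million.

Demand slope: (92 − 69.5)/(63 − 68) = -4.5, so Qd = 375.5 − 4.5P.
Supply slope: (77 − 83)/(71 − 72) = 6, so Qs = 6P − 349.
Without the tax, 375.5 − 4.5P = 6P − 349 gives 10.5P = 724.5, so P* = $69 and Q* = 65.
With the tax collected from buyers, demand (in seller-price terms) shifts: Qd = 375.5 − 4.5(P + 21).
Solving gives Q = 11 with buyers paying $81 and suppliers receiving $60 (the $21 wedge).
Quantity falls by |ΔQ| = |65 − 11| = 54.
DWL = ½ · t · |ΔQ| = ½ · 21 · 54 = $567.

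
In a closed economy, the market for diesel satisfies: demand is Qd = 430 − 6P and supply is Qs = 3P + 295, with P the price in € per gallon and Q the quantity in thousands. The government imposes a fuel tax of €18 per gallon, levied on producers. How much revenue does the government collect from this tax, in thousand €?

Without the tax, 430 − 6P = 3P + 295 gives 9P = 135, so P* = €15 and Q* = 340.
With the tax collected from producers, supply shifts: Qs = 3(P − 18) + 295.
New equilibrium: consumers pay €21, producers receive €3, Q = 304. (Wedge: Pb − Ps = 18.)
Revenue = t · Q = 18 · 304 = €5472.

Tax revenue = €5472 thousand.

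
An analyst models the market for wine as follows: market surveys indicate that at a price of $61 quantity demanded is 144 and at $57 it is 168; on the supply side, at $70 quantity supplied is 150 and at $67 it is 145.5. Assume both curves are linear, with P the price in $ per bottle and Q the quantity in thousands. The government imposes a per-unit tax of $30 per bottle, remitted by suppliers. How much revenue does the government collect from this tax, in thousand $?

Tax revenue = $3060 thousand.

Demand slope: (168 − 144)/(57 − 61) = -6, so Qd = 510 − 6P.
Supply slope: (145.5 − 150)/(67 − 70) = 1.5, so Qs = 1.5P + 45.
Without the tax, 510 − 6P = 1.5P + 45 gives 7.5P = 465, so P* = $62 and Q* = 138.
With the tax collected from suppliers, supply shifts: Qs = 1.5(P − 30) + 45.
Solving gives Q = 102 with consumers paying $68 and suppliers receiving $38 (the $30 wedge).
Revenue = t · Q = 30 · 102 = $3060.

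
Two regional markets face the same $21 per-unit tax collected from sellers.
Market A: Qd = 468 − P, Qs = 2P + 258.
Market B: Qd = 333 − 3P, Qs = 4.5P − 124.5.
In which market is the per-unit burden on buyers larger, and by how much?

Market A: pre-tax P* = $70, Q* = 398; post-tax Q = 384; per-unit burden on buyers = $14.
Market B: pre-tax P* = $61, Q* = 150; post-tax Q = 112.2; per-unit burden on buyers = $12.6.
Difference: $14 vs $12.6 → market A is larger by $1.4.

Market A, by $1.4.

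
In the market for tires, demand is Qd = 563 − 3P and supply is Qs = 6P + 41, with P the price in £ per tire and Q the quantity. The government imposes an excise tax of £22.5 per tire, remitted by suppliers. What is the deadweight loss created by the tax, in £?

Deadweight loss = £506.25.

Without the tax, 563 − 3P = 6P + 41 gives 9P = 522, so P* = £58 and Q* = 389.
With the tax collected from suppliers, supply shifts: Qs = 6(P − 22.5) + 41.
Solving gives Q = 344 with buyers paying £73 and suppliers receiving £50.5 (the £22.5 wedge).
Quantity falls by |ΔQ| = |389 − 344| = 45.
DWL = ½ · t · |ΔQ| = ½ · 22.5 · 45 = £506.25.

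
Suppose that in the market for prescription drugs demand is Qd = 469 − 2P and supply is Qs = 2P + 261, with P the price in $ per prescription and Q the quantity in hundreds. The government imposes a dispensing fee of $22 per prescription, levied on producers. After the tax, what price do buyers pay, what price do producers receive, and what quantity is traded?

Buyers pay $63; producers receive $41; quantity = 343.

Without the tax, 469 − 2P = 2P + 261 gives 4P = 208, so P* = $52 and Q* = 365.
With the tax collected from producers, supply shifts: Qs = 2(P − 22) + 261.
New equilibrium: buyers pay $63, producers receive $41, Q = 343. (Wedge: Pb − Ps = 22.)
The less price-elastic side of the market bears the larger share of a per-unit tax.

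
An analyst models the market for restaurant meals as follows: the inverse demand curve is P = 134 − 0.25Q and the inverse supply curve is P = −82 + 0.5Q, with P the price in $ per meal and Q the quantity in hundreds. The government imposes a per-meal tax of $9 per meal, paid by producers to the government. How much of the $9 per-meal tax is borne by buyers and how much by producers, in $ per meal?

Buyers bear $3 per meal; producers bear $6 per meal.

Rewrite in direct form: Qd = 536 − 4P and Qs = 2P + 164.
Without the tax, 536 − 4P = 2P + 164 gives 6P = 372, so P* = $62 and Q* = 288.
With the tax collected from producers, supply shifts: Qs = 2(P − 9) + 164.
New equilibrium: buyers pay $65, producers receive $56, Q = 276. (Wedge: Pb − Ps = 9.)
Burden on buyers: $3; on producers: $6. (They sum to $9.)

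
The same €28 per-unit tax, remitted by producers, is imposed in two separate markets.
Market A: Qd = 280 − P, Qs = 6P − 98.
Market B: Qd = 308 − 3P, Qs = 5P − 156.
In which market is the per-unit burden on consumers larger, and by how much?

Market A: pre-tax P* = €54, Q* = 226; post-tax Q = 202; per-unit burden on consumers = €24.
Market B: pre-tax P* = €58, Q* = 134; post-tax Q = 81.5; per-unit burden on consumers = €17.5.
Difference: €24 vs €17.5 → market A is larger by €6.5.

Market A, by €6.5.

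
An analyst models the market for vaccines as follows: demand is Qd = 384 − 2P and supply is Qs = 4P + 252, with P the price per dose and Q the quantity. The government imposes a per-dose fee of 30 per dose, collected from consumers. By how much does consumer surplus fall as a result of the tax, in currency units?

Before the tax: set 384 − 2P = 4P + 252 → P* = 22, Q* = 340.
With the tax collected from consumers, demand (in seller-price terms) shifts: Qd = 384 − 2(P + 30).
New equilibrium: consumers pay 42, sellers receive 12, Q = 300. (Wedge: Pb − Ps = 30.)
ΔCS is the trapezoid between Q = 300 and Q = 340 of height 20: ½ · (340 + 300) · 20 = 6400.

Consumer surplus falls by 6400.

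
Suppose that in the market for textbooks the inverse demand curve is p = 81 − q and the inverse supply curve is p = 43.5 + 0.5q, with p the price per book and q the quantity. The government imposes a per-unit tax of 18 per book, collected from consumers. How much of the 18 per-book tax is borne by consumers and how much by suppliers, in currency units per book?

Consumers bear 12 per book; suppliers bear 6 per book.

Inverting to q(p) form: qd = 81 − p; qs = 2p − 87.
Without the tax, 81 − p = 2p − 87 gives 3p = 168, so p* = 56 and q* = 25.
With the tax collected from consumers, demand (in seller-price terms) shifts: qd = 81 − (p + 18).
New equilibrium: consumers pay 68, suppliers receive 50, q = 13. (Wedge: pb − ps = 18.)
Burden on consumers: 12; on suppliers: 6. (They sum to 18.)
The less price-elastic side of the market bears the larger share of a per-unit tax.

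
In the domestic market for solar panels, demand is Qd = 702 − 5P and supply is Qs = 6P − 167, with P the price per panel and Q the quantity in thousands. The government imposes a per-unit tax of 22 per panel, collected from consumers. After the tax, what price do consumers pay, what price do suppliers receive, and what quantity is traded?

Consumers pay 91; suppliers receive 69; quantity = 247.

Before the tax: set 702 − 5P = 6P − 167 → P* = 79, Q* = 307.
With the tax collected from consumers, demand (in seller-price terms) shifts: Qd = 702 − 5(P + 22).
Solving gives Q = 247 with consumers paying 91 and suppliers receiving 69 (the 22 wedge).
The less price-elastic side of the market bears the larger share of a per-unit tax.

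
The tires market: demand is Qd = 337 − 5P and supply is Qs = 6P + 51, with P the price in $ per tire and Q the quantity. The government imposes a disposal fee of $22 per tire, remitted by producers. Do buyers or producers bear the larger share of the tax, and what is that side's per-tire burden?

Buyers bear the larger share: $12 per tire.

Without the tax, 337 − 5P = 6P + 51 gives 11P = 286, so P* = $26 and Q* = 207.
With the tax collected from producers, supply shifts: Qs = 6(P − 22) + 51.
New equilibrium: buyers pay $38, producers receive $16, Q = 147. (Wedge: Pb − Ps = 22.)
Per-tire burden: buyers $12, producers $10.
Buyers take the larger share because demand is less price-elastic here (demand slope 5 vs supply slope 6).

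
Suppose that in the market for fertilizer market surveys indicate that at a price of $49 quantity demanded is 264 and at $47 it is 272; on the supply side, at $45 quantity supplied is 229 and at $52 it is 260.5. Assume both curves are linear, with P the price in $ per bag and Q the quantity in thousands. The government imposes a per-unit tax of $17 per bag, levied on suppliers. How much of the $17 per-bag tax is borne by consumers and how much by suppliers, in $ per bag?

Demand slope: (272 − 264)/(47 − 49) = -4, so Qd = 460 − 4P.
Supply slope: (260.5 − 229)/(52 − 45) = 4.5, so Qs = 4.5P + 26.5.
Before the tax: set 460 − 4P = 4.5P + 26.5 → P* = $51, Q* = 256.
With the tax collected from suppliers, supply shifts: Qs = 4.5(P − 17) + 26.5.
Solving gives Q = 220 with consumers paying $60 and suppliers receiving $43 (the $17 wedge).
Burden on consumers: $9; on suppliers: $8. (They sum to $17.)
The less price-elastic side of the market bears the larger share of a per-unit tax.

Consumers bear $9 per bag; suppliers bear $8 per bag.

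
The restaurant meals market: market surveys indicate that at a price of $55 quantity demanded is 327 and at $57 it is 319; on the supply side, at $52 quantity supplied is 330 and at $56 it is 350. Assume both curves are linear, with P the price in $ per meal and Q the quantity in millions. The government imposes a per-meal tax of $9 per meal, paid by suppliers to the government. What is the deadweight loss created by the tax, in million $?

Demand slope: (319 − 327)/(57 − 55) = -4, so Qd = 547 − 4P.
Supply slope: (350 − 330)/(56 − 52) = 5, so Qs = 5P + 70.
Without the tax, 547 − 4P = 5P + 70 gives 9P = 477, so P* = $53 and Q* = 335.
With the tax collected from suppliers, supply shifts: Qs = 5(P − 9) + 70.
New equilibrium: buyers pay $58, suppliers receive $49, Q = 315. (Wedge: Pb − Ps = 9.)
Quantity falls by |ΔQ| = |335 − 315| = 20.
DWL = ½ · t · |ΔQ| = ½ · 9 · 20 = $90.

Deadweight loss = $90 million.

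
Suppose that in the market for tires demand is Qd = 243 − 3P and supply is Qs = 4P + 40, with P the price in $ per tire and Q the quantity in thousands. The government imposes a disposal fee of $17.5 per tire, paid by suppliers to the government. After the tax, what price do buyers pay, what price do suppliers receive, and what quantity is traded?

Without the tax, 243 − 3P = 4P + 40 gives 7P = 203, so P* = $29 and Q* = 156.
With the tax collected from suppliers, supply shifts: Qs = 4(P − 17.5) + 40.
New equilibrium: buyers pay $39, suppliers receive $21.5, Q = 126. (Wedge: Pb − Ps = 17.5.)
The less price-elastic side of the market bears the larger share of a per-unit tax.

Buyers pay $39; suppliers receive $21.5; quantity = 126.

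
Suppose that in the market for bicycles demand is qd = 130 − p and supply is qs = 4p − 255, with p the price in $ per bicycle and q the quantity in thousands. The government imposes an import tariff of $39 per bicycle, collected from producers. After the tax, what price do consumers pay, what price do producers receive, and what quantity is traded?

Before the tax: set 130 − p = 4p − 255 → p* = $77, q* = 53.
With the tax collected from producers, supply shifts: qs = 4(p − 39) − 255.
New equilibrium: consumers pay $108.2, producers receive $69.2, q = 21.8. (Wedge: pb − ps = 39.)
The less price-elastic side of the market bears the larger share of a per-unit tax.

Consumers pay $108.2; producers receive $69.2; quantity = 21.8.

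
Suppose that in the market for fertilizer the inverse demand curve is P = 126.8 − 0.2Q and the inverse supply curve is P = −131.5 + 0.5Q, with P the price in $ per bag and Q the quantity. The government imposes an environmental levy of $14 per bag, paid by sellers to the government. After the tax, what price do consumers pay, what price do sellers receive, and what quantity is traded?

Consumers pay $57; sellers receive $43; quantity = 349.

Rewrite in direct form: Qd = 634 − 5P and Qs = 2P + 263.
Without the tax, 634 − 5P = 2P + 263 gives 7P = 371, so P* = $53 and Q* = 369.
With the tax collected from sellers, supply shifts: Qs = 2(P − 14) + 263.
Solving gives Q = 349 with consumers paying $57 and sellers receiving $43 (the $14 wedge).
The less price-elastic side of the market bears the larger share of a per-unit tax.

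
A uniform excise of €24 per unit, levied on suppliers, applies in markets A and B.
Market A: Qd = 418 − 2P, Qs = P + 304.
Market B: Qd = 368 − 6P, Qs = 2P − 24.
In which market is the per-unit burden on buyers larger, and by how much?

Market A, by €2.

Market A: pre-tax P* = €38, Q* = 342; post-tax Q = 326; per-unit burden on buyers = €8.
Market B: pre-tax P* = €49, Q* = 74; post-tax Q = 38; per-unit burden on buyers = €6.
Difference: €8 vs €6 → market A is larger by €2.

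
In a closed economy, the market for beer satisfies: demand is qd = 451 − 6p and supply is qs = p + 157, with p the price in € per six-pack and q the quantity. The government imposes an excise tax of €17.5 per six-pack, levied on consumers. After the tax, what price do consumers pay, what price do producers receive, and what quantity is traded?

Without the tax, 451 − 6p = p + 157 gives 7p = 294, so p* = €42 and q* = 199.
With the tax collected from consumers, demand (in seller-price terms) shifts: qd = 451 − 6(p + 17.5).
New equilibrium: consumers pay €44.5, producers receive €27, q = 184. (Wedge: pb − ps = 17.5.)
The less price-elastic side of the market bears the larger share of a per-unit tax.

Consumers pay €44.5; producers receive €27; quantity = 184.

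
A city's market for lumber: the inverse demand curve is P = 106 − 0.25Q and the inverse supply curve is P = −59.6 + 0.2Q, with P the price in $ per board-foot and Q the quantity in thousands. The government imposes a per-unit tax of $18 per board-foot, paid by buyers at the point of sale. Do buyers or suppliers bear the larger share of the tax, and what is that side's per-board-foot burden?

Buyers bear the larger share: $10 per board-foot.

Inverting to Q(P) form: Qd = 424 − 4P; Qs = 5P + 298.
Without the tax, 424 − 4P = 5P + 298 gives 9P = 126, so P* = $14 and Q* = 368.
With the tax collected from buyers, demand (in seller-price terms) shifts: Qd = 424 − 4(P + 18).
New equilibrium: buyers pay $24, suppliers receive $6, Q = 328. (Wedge: Pb − Ps = 18.)
Per-board-foot burden: buyers $10, suppliers $8.
Buyers take the larger share because demand is less price-elastic here (demand slope 4 vs supply slope 5).
The less price-elastic side of the market bears the larger share of a per-unit tax.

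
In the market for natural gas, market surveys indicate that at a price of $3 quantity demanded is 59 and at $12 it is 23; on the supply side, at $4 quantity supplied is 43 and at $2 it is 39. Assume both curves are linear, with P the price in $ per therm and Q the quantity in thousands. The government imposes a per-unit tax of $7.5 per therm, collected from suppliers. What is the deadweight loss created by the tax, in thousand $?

Deadweight loss = $37.5 thousand.

Demand slope: (23 − 59)/(12 − 3) = -4, so Qd = 71 − 4P.
Supply slope: (39 − 43)/(2 − 4) = 2, so Qs = 2P + 35.
Before the tax: set 71 − 4P = 2P + 35 → P* = $6, Q* = 47.
With the tax collected from suppliers, supply shifts: Qs = 2(P − 7.5) + 35.
New equilibrium: buyers pay $8.5, suppliers receive $1, Q = 37. (Wedge: Pb − Ps = 7.5.)
Quantity falls by |ΔQ| = |47 − 37| = 10.
DWL = ½ · t · |ΔQ| = ½ · 7.5 · 10 = $37.5.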